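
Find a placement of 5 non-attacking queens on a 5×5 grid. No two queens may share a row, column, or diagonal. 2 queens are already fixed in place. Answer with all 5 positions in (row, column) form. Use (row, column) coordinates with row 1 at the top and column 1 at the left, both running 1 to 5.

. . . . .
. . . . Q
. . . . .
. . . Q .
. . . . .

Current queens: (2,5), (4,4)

(1,3) (2,5) (3,2) (4,4) (5,1)

Row 1: attacked by (2,5)→{4,5}; (4,4)→{1,4}. Safe: 2, 3. Place at column 3.
Row 3: attacked by (1,3)→{1,3,5}; (2,5)→{4,5}; (4,4)→{3,4,5}. Safe: 2. Place at column 2.
Row 5: attacked by (1,3)→{3}; (2,5)→{2,5}; (3,2)→{2,4}; (4,4)→{3,4,5}. Safe: 1. Place at column 1.
Columns [3, 5, 2, 4, 1], r−c [-2, -3, 1, 0, 4], r+c [4, 7, 5, 8, 6] are all distinct, so no two queens attack.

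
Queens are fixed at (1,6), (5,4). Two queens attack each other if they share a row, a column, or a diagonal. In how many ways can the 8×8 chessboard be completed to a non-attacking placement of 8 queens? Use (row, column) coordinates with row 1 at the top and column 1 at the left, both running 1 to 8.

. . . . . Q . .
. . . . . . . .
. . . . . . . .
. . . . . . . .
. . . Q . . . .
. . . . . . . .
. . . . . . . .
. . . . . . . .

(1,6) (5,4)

Branch on row 2: col 2 → 1; col 3 → 2; col 8 → 0.
Sum: 1 + 2 + 0 = 3.

3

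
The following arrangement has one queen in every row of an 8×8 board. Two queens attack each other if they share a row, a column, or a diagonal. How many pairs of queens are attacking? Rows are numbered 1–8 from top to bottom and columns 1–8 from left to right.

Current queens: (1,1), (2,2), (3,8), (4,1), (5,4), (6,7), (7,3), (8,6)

Same column: (1,1)–(4,1) (column 1).
Same diagonal: (1,1)–(2,2) (|1−2| = |1−2| = 1).
Total attacking pairs: 2.

2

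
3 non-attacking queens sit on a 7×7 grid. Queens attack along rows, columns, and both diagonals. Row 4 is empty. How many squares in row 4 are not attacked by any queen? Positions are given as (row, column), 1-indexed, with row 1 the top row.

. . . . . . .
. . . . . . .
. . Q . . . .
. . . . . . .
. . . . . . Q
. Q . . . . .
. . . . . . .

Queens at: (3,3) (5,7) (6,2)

(3,3) attacks row 4 at column 3 and diagonals 2, 4.
(5,7) attacks row 4 at column 7 and diagonals 6.
(6,2) attacks row 4 at column 2 and diagonals 4.
Attacked columns: {2, 3, 4, 6, 7}. Safe: {1, 5}.

2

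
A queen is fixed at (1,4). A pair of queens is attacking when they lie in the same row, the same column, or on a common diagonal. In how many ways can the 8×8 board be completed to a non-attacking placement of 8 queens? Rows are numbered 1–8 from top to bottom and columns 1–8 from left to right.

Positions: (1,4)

18

Branch on row 2: col 1 → 2; col 2 → 6; col 6 → 3; col 7 → 4; col 8 → 3.
Sum: 2 + 6 + 3 + 4 + 3 = 18.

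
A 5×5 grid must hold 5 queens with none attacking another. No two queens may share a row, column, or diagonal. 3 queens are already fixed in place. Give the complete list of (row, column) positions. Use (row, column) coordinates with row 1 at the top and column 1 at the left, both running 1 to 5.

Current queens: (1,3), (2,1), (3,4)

Row 4: attacked by (1,3)→{3}; (2,1)→{1,3}; (3,4)→{3,4,5}. Safe: 2. Place at column 2.
Row 5: attacked by (1,3)→{3}; (2,1)→{1,4}; (3,4)→{2,4}; (4,2)→{1,2,3}. Safe: 5. Place at column 5.
Columns [3, 1, 4, 2, 5], r−c [-2, 1, -1, 2, 0], r+c [4, 3, 7, 6, 10] are all distinct, so no two queens attack.

(1,3) (2,1) (3,4) (4,2) (5,5)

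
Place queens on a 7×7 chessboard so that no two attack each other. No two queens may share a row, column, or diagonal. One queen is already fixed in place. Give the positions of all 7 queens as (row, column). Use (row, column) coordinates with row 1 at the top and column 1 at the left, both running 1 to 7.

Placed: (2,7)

(1,4) (2,7) (3,5) (4,2) (5,6) (6,1) (7,3)

Row 1: attacked by (2,7)→{6,7}. Safe: 1, 2, 3, 4, 5. Place at column 4.
Row 3: attacked by (1,4)→{2,4,6}; (2,7)→{6,7}. Safe: 1, 3, 5. Place at column 5.
Row 4: attacked by (1,4)→{1,4,7}; (2,7)→{5,7}; (3,5)→{4,5,6}. Safe: 2, 3. Place at column 2.
Row 5: attacked by (1,4)→{4}; (2,7)→{4,7}; (3,5)→{3,5,7}; (4,2)→{1,2,3}. Safe: 6. Place at column 6.
Row 6: attacked by (1,4)→{4}; (2,7)→{3,7}; (3,5)→{2,5}; (4,2)→{2,4}; (5,6)→{5,6,7}. Safe: 1. Place at column 1.
Row 7: attacked by (1,4)→{4}; (2,7)→{2,7}; (3,5)→{1,5}; (4,2)→{2,5}; (5,6)→{4,6}; (6,1)→{1,2}. Safe: 3. Place at column 3.
Columns [4, 7, 5, 2, 6, 1, 3], r−c [-3, -5, -2, 2, -1, 5, 4], r+c [5, 9, 8, 6, 11, 7, 10] are all distinct, so no two queens attack.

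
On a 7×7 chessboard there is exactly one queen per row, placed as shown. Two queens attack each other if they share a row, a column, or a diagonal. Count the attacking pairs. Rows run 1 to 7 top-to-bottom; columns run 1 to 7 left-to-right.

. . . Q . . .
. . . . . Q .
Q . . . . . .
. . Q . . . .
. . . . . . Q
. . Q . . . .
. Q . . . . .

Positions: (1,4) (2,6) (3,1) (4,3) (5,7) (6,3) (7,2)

Same column: (4,3)–(6,3) (column 3).
Same diagonal: (6,3)–(7,2) (|6−7| = |3−2| = 1).
Total attacking pairs: 2.

2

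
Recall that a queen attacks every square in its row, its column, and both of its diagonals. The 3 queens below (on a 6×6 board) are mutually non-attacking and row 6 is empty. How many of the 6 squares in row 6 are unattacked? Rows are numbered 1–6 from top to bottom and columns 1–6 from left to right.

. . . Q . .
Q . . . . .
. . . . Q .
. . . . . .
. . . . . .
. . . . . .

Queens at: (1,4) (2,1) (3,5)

(1,4) attacks row 6 at column 4.
(2,1) attacks row 6 at column 1 and diagonals 5.
(3,5) attacks row 6 at column 5 and diagonals 2.
Attacked columns: {1, 2, 4, 5}. Safe: {3, 6}.

2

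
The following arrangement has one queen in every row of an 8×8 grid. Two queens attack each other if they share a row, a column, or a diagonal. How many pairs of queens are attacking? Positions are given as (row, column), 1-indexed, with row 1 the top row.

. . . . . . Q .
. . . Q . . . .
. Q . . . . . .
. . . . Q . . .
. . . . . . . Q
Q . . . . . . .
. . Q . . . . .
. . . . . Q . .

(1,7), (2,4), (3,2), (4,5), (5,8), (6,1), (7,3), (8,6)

0

All columns are distinct and no two queens satisfy |Δrow| = |Δcol|, so no pair attacks.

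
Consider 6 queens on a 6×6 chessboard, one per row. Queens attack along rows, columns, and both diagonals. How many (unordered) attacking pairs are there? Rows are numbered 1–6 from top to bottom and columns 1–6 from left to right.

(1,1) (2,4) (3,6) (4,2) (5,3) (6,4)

Same column: (2,4)–(6,4) (column 4).
Same diagonal: (2,4)–(4,2) (|2−4| = |4−2| = 2); (4,2)–(5,3) (|4−5| = |2−3| = 1); (4,2)–(6,4) (|4−6| = |2−4| = 2); (5,3)–(6,4) (|5−6| = |3−4| = 1).
Total attacking pairs: 5.

5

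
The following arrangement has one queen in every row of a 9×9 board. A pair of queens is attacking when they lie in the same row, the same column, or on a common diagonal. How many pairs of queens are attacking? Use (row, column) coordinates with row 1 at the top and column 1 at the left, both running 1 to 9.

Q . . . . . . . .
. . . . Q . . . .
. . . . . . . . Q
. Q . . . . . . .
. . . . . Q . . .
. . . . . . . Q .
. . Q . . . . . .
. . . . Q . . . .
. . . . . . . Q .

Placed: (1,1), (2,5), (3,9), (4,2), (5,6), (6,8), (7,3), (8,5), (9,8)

2

Same column: (2,5)–(8,5) (column 5); (6,8)–(9,8) (column 8).
Total attacking pairs: 2.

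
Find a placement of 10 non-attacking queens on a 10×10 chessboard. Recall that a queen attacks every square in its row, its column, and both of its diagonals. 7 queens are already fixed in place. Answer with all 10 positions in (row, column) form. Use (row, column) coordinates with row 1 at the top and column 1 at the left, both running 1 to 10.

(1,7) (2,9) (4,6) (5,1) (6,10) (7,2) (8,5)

(1,7) (2,9) (3,4) (4,6) (5,1) (6,10) (7,2) (8,5) (9,3) (10,8)

Row 3: attacked by (1,7)→{5,7,9}; (2,9)→{8,9,10}; (4,6)→{5,6,7}; (5,1)→{1,3}; (6,10)→{7,10}; (7,2)→{2,6}; (8,5)→{5,10}. Safe: 4. Place at column 4.
Row 9: attacked by (1,7)→{7}; (2,9)→{2,9}; (3,4)→{4,10}; (4,6)→{1,6}; (5,1)→{1,5}; (6,10)→{7,10}; (7,2)→{2,4}; (8,5)→{4,5,6}. Safe: 3, 8. Place at column 3.
Row 10: attacked by (1,7)→{7}; (2,9)→{1,9}; (3,4)→{4}; (4,6)→{6}; (5,1)→{1,6}; (6,10)→{6,10}; (7,2)→{2,5}; (8,5)→{3,5,7}; (9,3)→{2,3,4}. Safe: 8. Place at column 8.
Columns [7, 9, 4, 6, 1, 10, 2, 5, 3, 8], r−c [-6, -7, -1, -2, 4, -4, 5, 3, 6, 2], r+c [8, 11, 7, 10, 6, 16, 9, 13, 12, 18] are all distinct, so no two queens attack.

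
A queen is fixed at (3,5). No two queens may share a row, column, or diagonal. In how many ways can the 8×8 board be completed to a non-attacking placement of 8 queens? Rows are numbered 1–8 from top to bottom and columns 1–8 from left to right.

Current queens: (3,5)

12

Branch on row 1: col 1 → 1; col 2 → 1; col 4 → 6; col 6 → 3; col 8 → 1.
Sum: 1 + 1 + 6 + 3 + 1 = 12.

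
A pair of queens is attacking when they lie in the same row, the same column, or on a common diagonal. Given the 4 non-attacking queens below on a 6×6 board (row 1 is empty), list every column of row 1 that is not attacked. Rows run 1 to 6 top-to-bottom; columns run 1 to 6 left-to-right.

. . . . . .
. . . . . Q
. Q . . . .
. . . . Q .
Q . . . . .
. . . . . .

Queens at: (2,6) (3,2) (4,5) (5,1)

(2,6) attacks row 1 at column 6 and diagonals 5.
(3,2) attacks row 1 at column 2 and diagonals 4.
(4,5) attacks row 1 at column 5 and diagonals 2.
(5,1) attacks row 1 at column 1 and diagonals 5.
Attacked columns: {1, 2, 4, 5, 6}. Safe: {3}.

columns 3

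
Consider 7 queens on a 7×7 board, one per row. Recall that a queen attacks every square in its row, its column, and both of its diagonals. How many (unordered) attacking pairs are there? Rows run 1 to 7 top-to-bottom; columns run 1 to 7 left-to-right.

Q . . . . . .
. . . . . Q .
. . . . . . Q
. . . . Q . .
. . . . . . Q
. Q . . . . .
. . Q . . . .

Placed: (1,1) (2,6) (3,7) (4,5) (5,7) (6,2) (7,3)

5

Same column: (3,7)–(5,7) (column 7).
Same diagonal: (2,6)–(3,7) (|2−3| = |6−7| = 1); (2,6)–(6,2) (|2−6| = |6−2| = 4); (3,7)–(7,3) (|3−7| = |7−3| = 4); (6,2)–(7,3) (|6−7| = |2−3| = 1).
Total attacking pairs: 5.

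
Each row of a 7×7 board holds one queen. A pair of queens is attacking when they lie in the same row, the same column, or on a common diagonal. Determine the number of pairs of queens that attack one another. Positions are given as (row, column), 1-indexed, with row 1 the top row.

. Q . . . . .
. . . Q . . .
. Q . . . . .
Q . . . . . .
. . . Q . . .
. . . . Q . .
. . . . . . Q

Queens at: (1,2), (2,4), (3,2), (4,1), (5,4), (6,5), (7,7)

6

Same column: (1,2)–(3,2) (column 2); (2,4)–(5,4) (column 4).
Same diagonal: (3,2)–(4,1) (|3−4| = |2−1| = 1); (3,2)–(5,4) (|3−5| = |2−4| = 2); (3,2)–(6,5) (|3−6| = |2−5| = 3); (5,4)–(6,5) (|5−6| = |4−5| = 1).
Total attacking pairs: 6.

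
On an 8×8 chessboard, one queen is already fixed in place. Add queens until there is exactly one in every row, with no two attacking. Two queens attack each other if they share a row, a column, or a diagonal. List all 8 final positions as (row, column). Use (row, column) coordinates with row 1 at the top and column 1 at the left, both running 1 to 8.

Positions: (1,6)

Row 2: attacked by (1,6)→{5,6,7}. Safe: 1, 2, 3, 4, 8. Place at column 1.
Row 3: attacked by (1,6)→{4,6,8}; (2,1)→{1,2}. Safe: 3, 5, 7. Place at column 5.
Row 4: attacked by (1,6)→{3,6}; (2,1)→{1,3}; (3,5)→{4,5,6}. Safe: 2, 7, 8. Place at column 2.
Row 5: attacked by (1,6)→{2,6}; (2,1)→{1,4}; (3,5)→{3,5,7}; (4,2)→{1,2,3}. Safe: 8. Place at column 8.
Row 6: attacked by (1,6)→{1,6}; (2,1)→{1,5}; (3,5)→{2,5,8}; (4,2)→{2,4}; (5,8)→{7,8}. Safe: 3. Place at column 3.
Row 7: attacked by (1,6)→{6}; (2,1)→{1,6}; (3,5)→{1,5}; (4,2)→{2,5}; (5,8)→{6,8}; (6,3)→{2,3,4}. Safe: 7. Place at column 7.
Row 8: attacked by (1,6)→{6}; (2,1)→{1,7}; (3,5)→{5}; (4,2)→{2,6}; (5,8)→{5,8}; (6,3)→{1,3,5}; (7,7)→{6,7,8}. Safe: 4. Place at column 4.
Columns [6, 1, 5, 2, 8, 3, 7, 4], r−c [-5, 1, -2, 2, -3, 3, 0, 4], r+c [7, 3, 8, 6, 13, 9, 14, 12] are all distinct, so no two queens attack.

(1,6) (2,1) (3,5) (4,2) (5,8) (6,3) (7,7) (8,4)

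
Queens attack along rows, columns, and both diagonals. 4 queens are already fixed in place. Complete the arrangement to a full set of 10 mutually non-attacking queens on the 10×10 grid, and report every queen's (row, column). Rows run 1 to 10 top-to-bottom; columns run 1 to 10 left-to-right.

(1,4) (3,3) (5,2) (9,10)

Row 2: attacked by (1,4)→{3,4,5}; (3,3)→{2,3,4}; (5,2)→{2,5}; (9,10)→{3,10}. Safe: 1, 6, 7, 8, 9. Place at column 6.
Row 4: attacked by (1,4)→{1,4,7}; (2,6)→{4,6,8}; (3,3)→{2,3,4}; (5,2)→{1,2,3}; (9,10)→{5,10}. Safe: 9. Place at column 9.
Row 6: attacked by (1,4)→{4,9}; (2,6)→{2,6,10}; (3,3)→{3,6}; (4,9)→{7,9}; (5,2)→{1,2,3}; (9,10)→{7,10}. Safe: 5, 8. Place at column 8.
Row 7: attacked by (1,4)→{4,10}; (2,6)→{1,6}; (3,3)→{3,7}; (4,9)→{6,9}; (5,2)→{2,4}; (6,8)→{7,8,9}; (9,10)→{8,10}. Safe: 5. Place at column 5.
Row 8: attacked by (1,4)→{4}; (2,6)→{6}; (3,3)→{3,8}; (4,9)→{5,9}; (5,2)→{2,5}; (6,8)→{6,8,10}; (7,5)→{4,5,6}; (9,10)→{9,10}. Safe: 1, 7. Place at column 7.
Row 10: attacked by (1,4)→{4}; (2,6)→{6}; (3,3)→{3,10}; (4,9)→{3,9}; (5,2)→{2,7}; (6,8)→{4,8}; (7,5)→{2,5,8}; (8,7)→{5,7,9}; (9,10)→{9,10}. Safe: 1. Place at column 1.
Columns [4, 6, 3, 9, 2, 8, 5, 7, 10, 1], r−c [-3, -4, 0, -5, 3, -2, 2, 1, -1, 9], r+c [5, 8, 6, 13, 7, 14, 12, 15, 19, 11] are all distinct, so no two queens attack.

(1,4) (2,6) (3,3) (4,9) (5,2) (6,8) (7,5) (8,7) (9,10) (10,1)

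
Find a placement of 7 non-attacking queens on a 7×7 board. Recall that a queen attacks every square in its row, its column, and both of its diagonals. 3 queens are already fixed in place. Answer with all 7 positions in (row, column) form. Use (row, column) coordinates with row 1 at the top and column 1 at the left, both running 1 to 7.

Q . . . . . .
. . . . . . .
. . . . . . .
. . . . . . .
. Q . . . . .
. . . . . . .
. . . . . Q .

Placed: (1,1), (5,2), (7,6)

Row 2: attacked by (1,1)→{1,2}; (5,2)→{2,5}; (7,6)→{1,6}. Safe: 3, 4, 7. Place at column 3.
Row 3: attacked by (1,1)→{1,3}; (2,3)→{2,3,4}; (5,2)→{2,4}; (7,6)→{2,6}. Safe: 5, 7. Place at column 5.
Row 4: attacked by (1,1)→{1,4}; (2,3)→{1,3,5}; (3,5)→{4,5,6}; (5,2)→{1,2,3}; (7,6)→{3,6}. Safe: 7. Place at column 7.
Row 6: attacked by (1,1)→{1,6}; (2,3)→{3,7}; (3,5)→{2,5}; (4,7)→{5,7}; (5,2)→{1,2,3}; (7,6)→{5,6,7}. Safe: 4. Place at column 4.
Columns [1, 3, 5, 7, 2, 4, 6], r−c [0, -1, -2, -3, 3, 2, 1], r+c [2, 5, 8, 11, 7, 10, 13] are all distinct, so no two queens attack.

(1,1) (2,3) (3,5) (4,7) (5,2) (6,4) (7,6)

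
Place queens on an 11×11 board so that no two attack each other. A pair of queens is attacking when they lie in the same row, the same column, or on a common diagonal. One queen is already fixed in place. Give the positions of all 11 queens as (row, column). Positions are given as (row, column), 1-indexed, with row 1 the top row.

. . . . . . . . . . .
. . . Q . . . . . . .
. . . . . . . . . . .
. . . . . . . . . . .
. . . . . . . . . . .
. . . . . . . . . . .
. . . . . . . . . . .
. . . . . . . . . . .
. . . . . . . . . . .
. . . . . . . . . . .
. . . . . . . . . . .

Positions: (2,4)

(1,7) (2,4) (3,8) (4,11) (5,5) (6,1) (7,10) (8,6) (9,3) (10,9) (11,2)

Row 1: attacked by (2,4)→{3,4,5}. Safe: 1, 2, 6, 7, 8, 9, 10, 11. Place at column 7.
Row 3: attacked by (1,7)→{5,7,9}; (2,4)→{3,4,5}. Safe: 1, 2, 6, 8, 10, 11. Place at column 8.
Row 4: attacked by (1,7)→{4,7,10}; (2,4)→{2,4,6}; (3,8)→{7,8,9}. Safe: 1, 3, 5, 11. Place at column 11.
Row 5: attacked by (1,7)→{3,7,11}; (2,4)→{1,4,7}; (3,8)→{6,8,10}; (4,11)→{10,11}. Safe: 2, 5, 9. Place at column 5.
Row 6: attacked by (1,7)→{2,7}; (2,4)→{4,8}; (3,8)→{5,8,11}; (4,11)→{9,11}; (5,5)→{4,5,6}. Safe: 1, 3, 10. Place at column 1.
Row 7: attacked by (1,7)→{1,7}; (2,4)→{4,9}; (3,8)→{4,8}; (4,11)→{8,11}; (5,5)→{3,5,7}; (6,1)→{1,2}. Safe: 6, 10. Place at column 10.
Row 8: attacked by (1,7)→{7}; (2,4)→{4,10}; (3,8)→{3,8}; (4,11)→{7,11}; (5,5)→{2,5,8}; (6,1)→{1,3}; (7,10)→{9,10,11}. Safe: 6. Place at column 6.
Row 9: attacked by (1,7)→{7}; (2,4)→{4,11}; (3,8)→{2,8}; (4,11)→{6,11}; (5,5)→{1,5,9}; (6,1)→{1,4}; (7,10)→{8,10}; (8,6)→{5,6,7}. Safe: 3. Place at column 3.
Row 10: attacked by (1,7)→{7}; (2,4)→{4}; (3,8)→{1,8}; (4,11)→{5,11}; (5,5)→{5,10}; (6,1)→{1,5}; (7,10)→{7,10}; (8,6)→{4,6,8}; (9,3)→{2,3,4}. Safe: 9. Place at column 9.
Row 11: attacked by (1,7)→{7}; (2,4)→{4}; (3,8)→{8}; (4,11)→{4,11}; (5,5)→{5,11}; (6,1)→{1,6}; (7,10)→{6,10}; (8,6)→{3,6,9}; (9,3)→{1,3,5}; (10,9)→{8,9,10}. Safe: 2. Place at column 2.
Columns [7, 4, 8, 11, 5, 1, 10, 6, 3, 9, 2], r−c [-6, -2, -5, -7, 0, 5, -3, 2, 6, 1, 9], r+c [8, 6, 11, 15, 10, 7, 17, 14, 12, 19, 13] are all distinct, so no two queens attack.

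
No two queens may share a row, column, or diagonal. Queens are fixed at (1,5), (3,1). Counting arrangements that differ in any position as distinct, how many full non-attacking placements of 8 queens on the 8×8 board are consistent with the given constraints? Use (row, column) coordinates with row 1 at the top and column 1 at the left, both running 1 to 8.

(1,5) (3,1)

4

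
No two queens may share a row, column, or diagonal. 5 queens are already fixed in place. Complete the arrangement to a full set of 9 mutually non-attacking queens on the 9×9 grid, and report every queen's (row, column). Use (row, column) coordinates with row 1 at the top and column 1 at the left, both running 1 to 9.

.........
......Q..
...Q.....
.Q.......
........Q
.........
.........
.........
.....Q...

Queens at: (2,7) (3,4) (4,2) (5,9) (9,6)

(1,3) (2,7) (3,4) (4,2) (5,9) (6,5) (7,1) (8,8) (9,6)

Row 1: attacked by (2,7)→{6,7,8}; (3,4)→{2,4,6}; (4,2)→{2,5}; (5,9)→{5,9}; (9,6)→{6}. Safe: 1, 3. Place at column 3.
Row 6: attacked by (1,3)→{3,8}; (2,7)→{3,7}; (3,4)→{1,4,7}; (4,2)→{2,4}; (5,9)→{8,9}; (9,6)→{3,6,9}. Safe: 5. Place at column 5.
Row 7: attacked by (1,3)→{3,9}; (2,7)→{2,7}; (3,4)→{4,8}; (4,2)→{2,5}; (5,9)→{7,9}; (6,5)→{4,5,6}; (9,6)→{4,6,8}. Safe: 1. Place at column 1.
Row 8: attacked by (1,3)→{3}; (2,7)→{1,7}; (3,4)→{4,9}; (4,2)→{2,6}; (5,9)→{6,9}; (6,5)→{3,5,7}; (7,1)→{1,2}; (9,6)→{5,6,7}. Safe: 8. Place at column 8.
Columns [3, 7, 4, 2, 9, 5, 1, 8, 6], r−c [-2, -5, -1, 2, -4, 1, 6, 0, 3], r+c [4, 9, 7, 6, 14, 11, 8, 16, 15] are all distinct, so no two queens attack.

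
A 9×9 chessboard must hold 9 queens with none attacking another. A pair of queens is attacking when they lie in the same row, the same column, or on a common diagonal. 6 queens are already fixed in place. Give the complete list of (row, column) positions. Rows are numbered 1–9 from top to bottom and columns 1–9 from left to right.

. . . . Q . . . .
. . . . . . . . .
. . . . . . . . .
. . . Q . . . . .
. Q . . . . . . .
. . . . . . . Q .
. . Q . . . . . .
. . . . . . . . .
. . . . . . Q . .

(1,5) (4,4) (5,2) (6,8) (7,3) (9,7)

(1,5) (2,1) (3,6) (4,4) (5,2) (6,8) (7,3) (8,9) (9,7)

Row 2: attacked by (1,5)→{4,5,6}; (4,4)→{2,4,6}; (5,2)→{2,5}; (6,8)→{4,8}; (7,3)→{3,8}; (9,7)→{7}. Safe: 1, 9. Place at column 1.
Row 3: attacked by (1,5)→{3,5,7}; (2,1)→{1,2}; (4,4)→{3,4,5}; (5,2)→{2,4}; (6,8)→{5,8}; (7,3)→{3,7}; (9,7)→{1,7}. Safe: 6, 9. Place at column 6.
Row 8: attacked by (1,5)→{5}; (2,1)→{1,7}; (3,6)→{1,6}; (4,4)→{4,8}; (5,2)→{2,5}; (6,8)→{6,8}; (7,3)→{2,3,4}; (9,7)→{6,7,8}. Safe: 9. Place at column 9.
Columns [5, 1, 6, 4, 2, 8, 3, 9, 7], r−c [-4, 1, -3, 0, 3, -2, 4, -1, 2], r+c [6, 3, 9, 8, 7, 14, 10, 17, 16] are all distinct, so no two queens attack.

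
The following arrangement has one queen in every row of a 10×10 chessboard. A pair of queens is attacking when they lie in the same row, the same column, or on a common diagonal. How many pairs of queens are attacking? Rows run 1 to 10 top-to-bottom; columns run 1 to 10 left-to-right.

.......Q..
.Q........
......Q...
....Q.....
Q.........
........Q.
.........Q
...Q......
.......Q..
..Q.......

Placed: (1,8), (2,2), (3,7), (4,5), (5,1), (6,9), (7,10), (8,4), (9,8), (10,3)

5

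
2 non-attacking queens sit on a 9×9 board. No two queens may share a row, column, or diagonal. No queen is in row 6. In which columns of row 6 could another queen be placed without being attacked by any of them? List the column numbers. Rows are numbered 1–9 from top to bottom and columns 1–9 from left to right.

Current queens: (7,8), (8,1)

(7,8) attacks row 6 at column 8 and diagonals 7, 9.
(8,1) attacks row 6 at column 1 and diagonals 3.
Attacked columns: {1, 3, 7, 8, 9}. Safe: {2, 4, 5, 6}.

columns 2, 4, 5, 6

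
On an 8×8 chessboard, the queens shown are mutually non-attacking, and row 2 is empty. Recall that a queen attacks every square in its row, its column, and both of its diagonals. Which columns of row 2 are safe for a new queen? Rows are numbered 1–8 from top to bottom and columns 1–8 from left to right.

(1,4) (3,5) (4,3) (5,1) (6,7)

columns 2, 8

(1,4) attacks row 2 at column 4 and diagonals 3, 5.
(3,5) attacks row 2 at column 5 and diagonals 4, 6.
(4,3) attacks row 2 at column 3 and diagonals 1, 5.
(5,1) attacks row 2 at column 1 and diagonals 4.
(6,7) attacks row 2 at column 7 and diagonals 3.
Attacked columns: {1, 3, 4, 5, 6, 7}. Safe: {2, 8}.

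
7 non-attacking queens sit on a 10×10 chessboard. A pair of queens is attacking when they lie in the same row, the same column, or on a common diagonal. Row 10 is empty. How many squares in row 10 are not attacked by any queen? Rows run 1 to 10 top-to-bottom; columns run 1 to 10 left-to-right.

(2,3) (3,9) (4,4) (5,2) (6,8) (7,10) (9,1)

2

(2,3) attacks row 10 at column 3.
(3,9) attacks row 10 at column 9 and diagonals 2.
(4,4) attacks row 10 at column 4 and diagonals 10.
(5,2) attacks row 10 at column 2 and diagonals 7.
(6,8) attacks row 10 at column 8 and diagonals 4.
(7,10) attacks row 10 at column 10 and diagonals 7.
(9,1) attacks row 10 at column 1 and diagonals 2.
Attacked columns: {1, 2, 3, 4, 7, 8, 9, 10}. Safe: {5, 6}.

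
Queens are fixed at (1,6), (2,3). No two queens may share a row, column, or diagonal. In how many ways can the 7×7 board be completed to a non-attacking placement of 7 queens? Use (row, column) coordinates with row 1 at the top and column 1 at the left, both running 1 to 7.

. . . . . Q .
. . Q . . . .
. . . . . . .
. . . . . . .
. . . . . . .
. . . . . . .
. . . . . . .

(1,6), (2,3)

Branch on row 3: col 1 → 1; col 5 → 1; col 7 → 1.
Sum: 1 + 1 + 1 = 3.

3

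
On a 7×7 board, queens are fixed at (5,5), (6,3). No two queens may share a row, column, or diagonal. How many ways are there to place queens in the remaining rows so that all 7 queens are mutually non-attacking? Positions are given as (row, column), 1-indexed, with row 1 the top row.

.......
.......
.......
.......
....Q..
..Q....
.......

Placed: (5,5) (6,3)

Branch on row 1: col 2 → 1; col 4 → 0; col 6 → 1; col 7 → 0.
Sum: 1 + 0 + 1 + 0 = 2.

2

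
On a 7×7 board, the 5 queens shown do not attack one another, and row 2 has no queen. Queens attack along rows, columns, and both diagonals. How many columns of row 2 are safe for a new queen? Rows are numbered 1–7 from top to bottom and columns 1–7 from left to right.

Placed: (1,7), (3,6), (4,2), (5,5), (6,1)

(1,7) attacks row 2 at column 7 and diagonals 6.
(3,6) attacks row 2 at column 6 and diagonals 5, 7.
(4,2) attacks row 2 at column 2 and diagonals 4.
(5,5) attacks row 2 at column 5 and diagonals 2.
(6,1) attacks row 2 at column 1 and diagonals 5.
Attacked columns: {1, 2, 4, 5, 6, 7}. Safe: {3}.

1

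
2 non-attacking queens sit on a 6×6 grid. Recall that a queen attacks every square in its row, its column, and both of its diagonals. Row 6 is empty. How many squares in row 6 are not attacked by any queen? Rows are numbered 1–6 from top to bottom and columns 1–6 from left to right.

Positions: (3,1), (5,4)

(3,1) attacks row 6 at column 1 and diagonals 4.
(5,4) attacks row 6 at column 4 and diagonals 3, 5.
Attacked columns: {1, 3, 4, 5}. Safe: {2, 6}.

2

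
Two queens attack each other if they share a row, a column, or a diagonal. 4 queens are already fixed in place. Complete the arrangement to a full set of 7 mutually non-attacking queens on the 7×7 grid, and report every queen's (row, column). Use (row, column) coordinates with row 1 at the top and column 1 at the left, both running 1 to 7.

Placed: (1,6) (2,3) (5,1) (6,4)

(1,6) (2,3) (3,5) (4,7) (5,1) (6,4) (7,2)

Row 3: attacked by (1,6)→{4,6}; (2,3)→{2,3,4}; (5,1)→{1,3}; (6,4)→{1,4,7}. Safe: 5. Place at column 5.
Row 4: attacked by (1,6)→{3,6}; (2,3)→{1,3,5}; (3,5)→{4,5,6}; (5,1)→{1,2}; (6,4)→{2,4,6}. Safe: 7. Place at column 7.
Row 7: attacked by (1,6)→{6}; (2,3)→{3}; (3,5)→{1,5}; (4,7)→{4,7}; (5,1)→{1,3}; (6,4)→{3,4,5}. Safe: 2. Place at column 2.
Columns [6, 3, 5, 7, 1, 4, 2], r−c [-5, -1, -2, -3, 4, 2, 5], r+c [7, 5, 8, 11, 6, 10, 9] are all distinct, so no two queens attack.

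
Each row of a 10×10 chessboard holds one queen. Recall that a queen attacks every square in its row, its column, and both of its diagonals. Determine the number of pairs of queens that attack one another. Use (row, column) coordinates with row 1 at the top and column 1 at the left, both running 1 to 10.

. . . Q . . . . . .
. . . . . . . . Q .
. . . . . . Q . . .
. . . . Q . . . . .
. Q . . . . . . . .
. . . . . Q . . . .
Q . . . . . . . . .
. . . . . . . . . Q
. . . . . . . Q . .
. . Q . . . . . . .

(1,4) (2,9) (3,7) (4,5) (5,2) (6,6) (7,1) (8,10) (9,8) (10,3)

0

All columns are distinct and no two queens satisfy |Δrow| = |Δcol|, so no pair attacks.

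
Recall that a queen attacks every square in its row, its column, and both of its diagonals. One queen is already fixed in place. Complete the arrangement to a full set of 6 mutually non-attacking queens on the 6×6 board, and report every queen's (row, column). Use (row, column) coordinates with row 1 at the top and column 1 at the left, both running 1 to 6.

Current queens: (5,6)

Row 1: attacked by (5,6)→{2,6}. Safe: 1, 3, 4, 5. Place at column 4.
Row 2: attacked by (1,4)→{3,4,5}; (5,6)→{3,6}. Safe: 1, 2. Place at column 1.
Row 3: attacked by (1,4)→{2,4,6}; (2,1)→{1,2}; (5,6)→{4,6}. Safe: 3, 5. Place at column 5.
Row 4: attacked by (1,4)→{1,4}; (2,1)→{1,3}; (3,5)→{4,5,6}; (5,6)→{5,6}. Safe: 2. Place at column 2.
Row 6: attacked by (1,4)→{4}; (2,1)→{1,5}; (3,5)→{2,5}; (4,2)→{2,4}; (5,6)→{5,6}. Safe: 3. Place at column 3.
Columns [4, 1, 5, 2, 6, 3], r−c [-3, 1, -2, 2, -1, 3], r+c [5, 3, 8, 6, 11, 9] are all distinct, so no two queens attack.

(1,4) (2,1) (3,5) (4,2) (5,6) (6,3)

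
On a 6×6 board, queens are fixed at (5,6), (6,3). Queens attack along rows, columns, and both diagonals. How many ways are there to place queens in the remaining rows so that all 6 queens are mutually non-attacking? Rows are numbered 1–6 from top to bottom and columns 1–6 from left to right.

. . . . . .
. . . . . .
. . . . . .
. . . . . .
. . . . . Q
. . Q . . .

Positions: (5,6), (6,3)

1

Branch on row 1: col 1 → 0; col 4 → 1; col 5 → 0.
Sum: 0 + 1 + 0 = 1.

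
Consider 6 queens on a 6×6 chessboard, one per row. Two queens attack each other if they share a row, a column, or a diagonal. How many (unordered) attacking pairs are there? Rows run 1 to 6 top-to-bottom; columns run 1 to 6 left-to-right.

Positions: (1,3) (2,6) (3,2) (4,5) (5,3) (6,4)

3

Same column: (1,3)–(5,3) (column 3).
Same diagonal: (2,6)–(5,3) (|2−5| = |6−3| = 3); (5,3)–(6,4) (|5−6| = |3−4| = 1).
Total attacking pairs: 3.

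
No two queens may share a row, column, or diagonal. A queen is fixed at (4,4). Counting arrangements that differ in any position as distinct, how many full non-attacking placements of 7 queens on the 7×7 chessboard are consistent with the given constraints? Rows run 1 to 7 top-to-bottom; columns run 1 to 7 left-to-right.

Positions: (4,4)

8

Branch on row 1: col 2 → 2; col 3 → 2; col 5 → 2; col 6 → 2.
Sum: 2 + 2 + 2 + 2 = 8.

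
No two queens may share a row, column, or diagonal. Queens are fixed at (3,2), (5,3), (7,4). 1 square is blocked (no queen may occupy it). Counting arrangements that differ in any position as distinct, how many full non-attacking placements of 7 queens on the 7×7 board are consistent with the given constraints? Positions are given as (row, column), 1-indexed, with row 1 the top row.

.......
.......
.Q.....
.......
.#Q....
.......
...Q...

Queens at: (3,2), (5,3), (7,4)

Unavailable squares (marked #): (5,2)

2

Branch on row 1: col 1 → 1; col 5 → 1; col 6 → 0.
Sum: 1 + 1 + 0 = 2.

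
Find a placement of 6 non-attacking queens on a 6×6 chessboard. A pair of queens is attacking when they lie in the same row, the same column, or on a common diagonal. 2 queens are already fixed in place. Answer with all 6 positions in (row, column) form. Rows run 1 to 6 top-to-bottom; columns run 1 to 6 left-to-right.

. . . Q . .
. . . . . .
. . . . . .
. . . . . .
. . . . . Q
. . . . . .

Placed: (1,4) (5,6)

Row 2: attacked by (1,4)→{3,4,5}; (5,6)→{3,6}. Safe: 1, 2. Place at column 1.
Row 3: attacked by (1,4)→{2,4,6}; (2,1)→{1,2}; (5,6)→{4,6}. Safe: 3, 5. Place at column 5.
Row 4: attacked by (1,4)→{1,4}; (2,1)→{1,3}; (3,5)→{4,5,6}; (5,6)→{5,6}. Safe: 2. Place at column 2.
Row 6: attacked by (1,4)→{4}; (2,1)→{1,5}; (3,5)→{2,5}; (4,2)→{2,4}; (5,6)→{5,6}. Safe: 3. Place at column 3.
Columns [4, 1, 5, 2, 6, 3], r−c [-3, 1, -2, 2, -1, 3], r+c [5, 3, 8, 6, 11, 9] are all distinct, so no two queens attack.

(1,4) (2,1) (3,5) (4,2) (5,6) (6,3)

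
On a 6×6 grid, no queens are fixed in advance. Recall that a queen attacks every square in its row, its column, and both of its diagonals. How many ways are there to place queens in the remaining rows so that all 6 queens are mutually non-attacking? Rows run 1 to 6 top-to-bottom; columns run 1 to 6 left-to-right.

4

Branch on row 1: col 1 → 0; col 2 → 1; col 3 → 1; col 4 → 1; col 5 → 1; col 6 → 0.
Sum: 0 + 1 + 1 + 1 + 1 + 0 = 4.
(This is the classic 6-queens count.)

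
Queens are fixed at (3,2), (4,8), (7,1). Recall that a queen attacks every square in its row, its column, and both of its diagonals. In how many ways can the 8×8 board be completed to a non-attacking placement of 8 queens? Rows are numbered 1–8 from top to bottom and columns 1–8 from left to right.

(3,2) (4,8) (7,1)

2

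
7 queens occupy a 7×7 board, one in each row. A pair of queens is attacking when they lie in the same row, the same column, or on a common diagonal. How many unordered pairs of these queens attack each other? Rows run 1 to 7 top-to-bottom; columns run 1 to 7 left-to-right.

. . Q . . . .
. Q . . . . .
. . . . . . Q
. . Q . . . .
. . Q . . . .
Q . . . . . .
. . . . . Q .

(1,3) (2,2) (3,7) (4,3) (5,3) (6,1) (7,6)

Same column: (1,3)–(4,3) (column 3); (1,3)–(5,3) (column 3); (4,3)–(5,3) (column 3).
Same diagonal: (1,3)–(2,2) (|1−2| = |3−2| = 1); (4,3)–(6,1) (|4−6| = |3−1| = 2); (4,3)–(7,6) (|4−7| = |3−6| = 3).
Total attacking pairs: 6.

6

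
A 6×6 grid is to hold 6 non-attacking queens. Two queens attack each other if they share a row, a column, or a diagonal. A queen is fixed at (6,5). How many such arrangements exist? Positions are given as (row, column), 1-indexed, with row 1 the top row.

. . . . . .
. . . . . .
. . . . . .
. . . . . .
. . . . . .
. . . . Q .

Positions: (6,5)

1

Branch on row 1: col 1 → 0; col 2 → 1; col 3 → 0; col 4 → 0; col 6 → 0.
Sum: 0 + 1 + 0 + 0 + 0 = 1.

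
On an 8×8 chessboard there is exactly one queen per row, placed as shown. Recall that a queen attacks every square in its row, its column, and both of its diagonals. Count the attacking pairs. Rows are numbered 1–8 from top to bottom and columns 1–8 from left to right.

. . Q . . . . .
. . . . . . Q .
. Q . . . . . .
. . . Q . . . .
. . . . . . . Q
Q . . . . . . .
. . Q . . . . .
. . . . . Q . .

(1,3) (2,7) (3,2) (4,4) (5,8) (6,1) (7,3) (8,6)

1

Same column: (1,3)–(7,3) (column 3).
Total attacking pairs: 1.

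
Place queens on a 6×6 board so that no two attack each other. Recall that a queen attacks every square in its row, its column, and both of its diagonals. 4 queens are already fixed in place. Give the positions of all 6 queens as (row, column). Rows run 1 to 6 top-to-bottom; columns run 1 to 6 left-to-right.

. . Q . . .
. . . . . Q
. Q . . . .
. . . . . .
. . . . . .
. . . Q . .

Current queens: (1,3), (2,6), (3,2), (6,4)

(1,3) (2,6) (3,2) (4,5) (5,1) (6,4)

Row 4: attacked by (1,3)→{3,6}; (2,6)→{4,6}; (3,2)→{1,2,3}; (6,4)→{2,4,6}. Safe: 5. Place at column 5.
Row 5: attacked by (1,3)→{3}; (2,6)→{3,6}; (3,2)→{2,4}; (4,5)→{4,5,6}; (6,4)→{3,4,5}. Safe: 1. Place at column 1.
Columns [3, 6, 2, 5, 1, 4], r−c [-2, -4, 1, -1, 4, 2], r+c [4, 8, 5, 9, 6, 10] are all distinct, so no two queens attack.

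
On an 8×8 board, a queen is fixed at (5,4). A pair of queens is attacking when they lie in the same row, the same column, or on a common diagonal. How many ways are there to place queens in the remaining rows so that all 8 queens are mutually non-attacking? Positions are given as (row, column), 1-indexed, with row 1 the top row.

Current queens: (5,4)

Branch on row 1: col 1 → 0; col 2 → 1; col 3 → 3; col 5 → 1; col 6 → 3; col 7 → 0.
Sum: 0 + 1 + 3 + 1 + 3 + 0 = 8.

8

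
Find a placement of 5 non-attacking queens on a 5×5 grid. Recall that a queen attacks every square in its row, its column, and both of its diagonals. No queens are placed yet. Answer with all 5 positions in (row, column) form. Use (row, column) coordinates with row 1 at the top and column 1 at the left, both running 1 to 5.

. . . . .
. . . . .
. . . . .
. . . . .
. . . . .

Row 1: Safe: 1, 2, 3, 4, 5. Place at column 4.
Row 2: attacked by (1,4)→{3,4,5}. Safe: 1, 2. Place at column 1.
Row 3: attacked by (1,4)→{2,4}; (2,1)→{1,2}. Safe: 3, 5. Place at column 3.
Row 4: attacked by (1,4)→{1,4}; (2,1)→{1,3}; (3,3)→{2,3,4}. Safe: 5. Place at column 5.
Row 5: attacked by (1,4)→{4}; (2,1)→{1,4}; (3,3)→{1,3,5}; (4,5)→{4,5}. Safe: 2. Place at column 2.
Columns [4, 1, 3, 5, 2], r−c [-3, 1, 0, -1, 3], r+c [5, 3, 6, 9, 7] are all distinct, so no two queens attack.

(1,4) (2,1) (3,3) (4,5) (5,2)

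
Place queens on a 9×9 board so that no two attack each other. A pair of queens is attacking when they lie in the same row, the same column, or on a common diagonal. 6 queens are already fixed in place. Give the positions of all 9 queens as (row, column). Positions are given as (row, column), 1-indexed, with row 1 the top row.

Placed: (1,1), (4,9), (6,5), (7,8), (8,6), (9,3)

Row 2: attacked by (1,1)→{1,2}; (4,9)→{7,9}; (6,5)→{1,5,9}; (7,8)→{3,8}; (8,6)→{6}; (9,3)→{3}. Safe: 4. Place at column 4.
Row 3: attacked by (1,1)→{1,3}; (2,4)→{3,4,5}; (4,9)→{8,9}; (6,5)→{2,5,8}; (7,8)→{4,8}; (8,6)→{1,6}; (9,3)→{3,9}. Safe: 7. Place at column 7.
Row 5: attacked by (1,1)→{1,5}; (2,4)→{1,4,7}; (3,7)→{5,7,9}; (4,9)→{8,9}; (6,5)→{4,5,6}; (7,8)→{6,8}; (8,6)→{3,6,9}; (9,3)→{3,7}. Safe: 2. Place at column 2.
Columns [1, 4, 7, 9, 2, 5, 8, 6, 3], r−c [0, -2, -4, -5, 3, 1, -1, 2, 6], r+c [2, 6, 10, 13, 7, 11, 15, 14, 12] are all distinct, so no two queens attack.

(1,1) (2,4) (3,7) (4,9) (5,2) (6,5) (7,8) (8,6) (9,3)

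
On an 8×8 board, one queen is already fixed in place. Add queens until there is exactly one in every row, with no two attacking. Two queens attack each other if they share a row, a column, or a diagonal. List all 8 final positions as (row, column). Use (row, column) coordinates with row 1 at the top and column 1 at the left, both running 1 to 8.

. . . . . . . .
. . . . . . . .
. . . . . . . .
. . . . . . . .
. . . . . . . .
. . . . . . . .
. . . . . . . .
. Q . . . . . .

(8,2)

(1,4) (2,6) (3,8) (4,3) (5,1) (6,7) (7,5) (8,2)

Row 1: attacked by (8,2)→{2}. Safe: 1, 3, 4, 5, 6, 7, 8. Place at column 4.
Row 2: attacked by (1,4)→{3,4,5}; (8,2)→{2,8}. Safe: 1, 6, 7. Place at column 6.
Row 3: attacked by (1,4)→{2,4,6}; (2,6)→{5,6,7}; (8,2)→{2,7}. Safe: 1, 3, 8. Place at column 8.
Row 4: attacked by (1,4)→{1,4,7}; (2,6)→{4,6,8}; (3,8)→{7,8}; (8,2)→{2,6}. Safe: 3, 5. Place at column 3.
Row 5: attacked by (1,4)→{4,8}; (2,6)→{3,6}; (3,8)→{6,8}; (4,3)→{2,3,4}; (8,2)→{2,5}. Safe: 1, 7. Place at column 1.
Row 6: attacked by (1,4)→{4}; (2,6)→{2,6}; (3,8)→{5,8}; (4,3)→{1,3,5}; (5,1)→{1,2}; (8,2)→{2,4}. Safe: 7. Place at column 7.
Row 7: attacked by (1,4)→{4}; (2,6)→{1,6}; (3,8)→{4,8}; (4,3)→{3,6}; (5,1)→{1,3}; (6,7)→{6,7,8}; (8,2)→{1,2,3}. Safe: 5. Place at column 5.
Columns [4, 6, 8, 3, 1, 7, 5, 2], r−c [-3, -4, -5, 1, 4, -1, 2, 6], r+c [5, 8, 11, 7, 6, 13, 12, 10] are all distinct, so no two queens attack.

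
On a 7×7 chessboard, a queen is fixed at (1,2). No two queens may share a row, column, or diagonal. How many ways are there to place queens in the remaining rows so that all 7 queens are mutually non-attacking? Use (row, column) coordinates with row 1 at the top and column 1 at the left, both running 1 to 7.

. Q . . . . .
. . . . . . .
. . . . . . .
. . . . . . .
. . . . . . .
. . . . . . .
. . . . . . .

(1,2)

7

Branch on row 2: col 4 → 2; col 5 → 3; col 6 → 1; col 7 → 1.
Sum: 2 + 3 + 1 + 1 = 7.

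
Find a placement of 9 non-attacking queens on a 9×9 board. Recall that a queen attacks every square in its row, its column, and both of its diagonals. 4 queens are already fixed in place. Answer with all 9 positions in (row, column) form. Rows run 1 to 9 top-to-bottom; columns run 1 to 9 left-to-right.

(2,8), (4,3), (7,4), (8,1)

(1,2) (2,8) (3,5) (4,3) (5,9) (6,6) (7,4) (8,1) (9,7)

Row 1: attacked by (2,8)→{7,8,9}; (4,3)→{3,6}; (7,4)→{4}; (8,1)→{1,8}. Safe: 2, 5. Place at column 2.
Row 3: attacked by (1,2)→{2,4}; (2,8)→{7,8,9}; (4,3)→{2,3,4}; (7,4)→{4,8}; (8,1)→{1,6}. Safe: 5. Place at column 5.
Row 5: attacked by (1,2)→{2,6}; (2,8)→{5,8}; (3,5)→{3,5,7}; (4,3)→{2,3,4}; (7,4)→{2,4,6}; (8,1)→{1,4}. Safe: 9. Place at column 9.
Row 6: attacked by (1,2)→{2,7}; (2,8)→{4,8}; (3,5)→{2,5,8}; (4,3)→{1,3,5}; (5,9)→{8,9}; (7,4)→{3,4,5}; (8,1)→{1,3}. Safe: 6. Place at column 6.
Row 9: attacked by (1,2)→{2}; (2,8)→{1,8}; (3,5)→{5}; (4,3)→{3,8}; (5,9)→{5,9}; (6,6)→{3,6,9}; (7,4)→{2,4,6}; (8,1)→{1,2}. Safe: 7. Place at column 7.
Columns [2, 8, 5, 3, 9, 6, 4, 1, 7], r−c [-1, -6, -2, 1, -4, 0, 3, 7, 2], r+c [3, 10, 8, 7, 14, 12, 11, 9, 16] are all distinct, so no two queens attack.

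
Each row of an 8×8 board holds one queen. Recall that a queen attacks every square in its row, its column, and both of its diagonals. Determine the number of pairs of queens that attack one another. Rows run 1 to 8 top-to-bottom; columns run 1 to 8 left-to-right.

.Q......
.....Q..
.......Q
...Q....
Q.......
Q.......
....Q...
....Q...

3

Same column: (5,1)–(6,1) (column 1); (7,5)–(8,5) (column 5).
Same diagonal: (2,6)–(4,4) (|2−4| = |6−4| = 2).
Total attacking pairs: 3.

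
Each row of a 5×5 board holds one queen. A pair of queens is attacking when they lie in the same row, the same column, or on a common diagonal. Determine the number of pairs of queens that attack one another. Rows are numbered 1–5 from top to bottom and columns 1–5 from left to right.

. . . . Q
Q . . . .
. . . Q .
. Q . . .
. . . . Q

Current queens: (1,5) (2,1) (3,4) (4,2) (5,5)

2

Same column: (1,5)–(5,5) (column 5).
Same diagonal: (1,5)–(4,2) (|1−4| = |5−2| = 3).
Total attacking pairs: 2.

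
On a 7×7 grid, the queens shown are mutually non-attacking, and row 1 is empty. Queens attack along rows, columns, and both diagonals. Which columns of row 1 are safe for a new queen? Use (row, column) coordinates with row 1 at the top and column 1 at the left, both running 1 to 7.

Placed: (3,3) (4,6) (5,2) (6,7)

columns 4

(3,3) attacks row 1 at column 3 and diagonals 1, 5.
(4,6) attacks row 1 at column 6 and diagonals 3.
(5,2) attacks row 1 at column 2 and diagonals 6.
(6,7) attacks row 1 at column 7 and diagonals 2.
Attacked columns: {1, 2, 3, 5, 6, 7}. Safe: {4}.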